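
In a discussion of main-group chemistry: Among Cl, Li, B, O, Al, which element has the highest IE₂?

After 1 electron has been removed, what remains? Cl⁺ still has 6 valence electrons; Li⁺ is the bare [He] core; B⁺ still has 2 valence electrons; O⁺ still has 5 valence electrons; Al⁺ still has 2 valence electrons.
Breaking into a closed-shell core is much more expensive than removing a leftover valence electron — Li has the largest IE_2 here.
Valence configurations: Cl⁺ [Ne]3s²3p⁴, B⁺ [He]2s², O⁺ [He]2s²2p³, Al⁺ [Ne]3s².
Approximate IE_2 values (kJ/mol): Cl 2298, Li 7298, B 2427, O 3388, Al 1817.
Overall IE_2 order: Al < Cl < B < O < Li.

Li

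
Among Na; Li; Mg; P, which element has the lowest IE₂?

Consider each +1 ion: Na⁺ is the bare [Ne] core; Li⁺ is the bare [He] core; Mg⁺ still has 1 valence electron; P⁺ still has 4 valence electrons.
Breaking into a closed-shell core is much more expensive than removing a leftover valence electron — Na and Li have the largest IE_2 here.
Valence configurations: Mg⁺ [Ne]3s¹, P⁺ [Ne]3s²3p².
Approximate IE_2 values (kJ/mol): Na 4562, Li 7298, Mg 1451, P 1907.
Putting it together, IE_2: Mg < P < Na < Li.

Mg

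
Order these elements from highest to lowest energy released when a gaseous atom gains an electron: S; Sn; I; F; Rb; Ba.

F, I, S, Sn, Rb, Ba

Electron affinity generally becomes more exothermic across a period toward the halogens and less exothermic down a group.
These span different periods and groups, so the two trends combine.
Rb > Ba: the two effects oppose for this pair; the down-group effect wins (47 vs 14 kJ/mol).
Sn > Rb: Sn lies to the right of Rb in period 5, so the across-period effect alone puts Sn higher.
S > Sn: both effects reinforce here, so S is clearly the higher of the two.
I > S: the two effects oppose for this pair; the across-period effect wins (295 vs 200 kJ/mol).
F > I: F sits above I in group 17, so the down-group effect alone puts F higher.
Tabulated electron affinity (kJ/mol): F 328, S 200, Rb 47, Sn 107, I 295, Ba 14.
So from highest to lowest: F > I > S > Sn > Rb > Ba.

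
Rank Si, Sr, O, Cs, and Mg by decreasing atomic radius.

Cs > Sr > Mg > Si > O

O is in period 2, group 16; Mg is in period 3, group 2; Si is in period 3, group 14; Sr is in period 5, group 2; Cs is in period 6, group 1.
Radius decreases left→right (rising Z_eff, same n) and increases top→bottom (higher n).
These span different periods and groups, so the two trends combine.
Si > O: both effects reinforce here, so Si is clearly the larger of the two.
Mg > Si: both are in period 3; the period trend gives Mg the larger value.
Sr > Mg: Sr sits below Mg in group 2, so the down-group effect alone puts Sr larger.
Cs > Sr: both effects reinforce here, so Cs is clearly the larger of the two.
Approximate values (pm): O 63, Mg 139, Si 116, Sr 185, Cs 232.
So from largest to smallest: Cs > Sr > Mg > Si > O.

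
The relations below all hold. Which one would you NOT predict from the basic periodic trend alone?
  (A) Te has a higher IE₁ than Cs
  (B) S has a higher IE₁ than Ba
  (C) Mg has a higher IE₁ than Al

(C)

The general trend: IE₁ increases across a period and decreases down a group.
(A) Te (period 5, group 16) vs Cs (period 6, group 1): the stated order agrees with the simple trend.
(B) S (period 3, group 16) vs Ba (period 6, group 2): the stated order agrees with the simple trend.
(C) Mg (period 3, group 2) vs Al (period 3, group 13): the stated order contradicts the simple trend.
The exception is (C): Al's single 3p electron is easier to remove than one from Mg's filled 3s².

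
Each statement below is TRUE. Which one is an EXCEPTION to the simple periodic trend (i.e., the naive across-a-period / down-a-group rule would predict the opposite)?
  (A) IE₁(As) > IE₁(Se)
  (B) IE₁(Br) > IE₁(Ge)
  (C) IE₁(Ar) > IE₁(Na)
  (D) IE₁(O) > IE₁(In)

(A)

The general trend: first ionization energy increases across a period and decreases down a group.
(A) As (period 4, group 15) vs Se (period 4, group 16): the stated order contradicts the simple trend.
(B) Br (period 4, group 17) vs Ge (period 4, group 14): the stated order agrees with the simple trend.
(C) Ar (period 3, group 18) vs Na (period 3, group 1): the stated order agrees with the simple trend.
(D) O (period 2, group 16) vs In (period 5, group 13): the stated order agrees with the simple trend.
The exception is (A): Se (4p⁴) ionizes more easily than half-filled As (4p³).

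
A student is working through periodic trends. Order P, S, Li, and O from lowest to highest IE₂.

P, S, O, Li

After 1 electron has been removed, what remains? P⁺ still has 4 valence electrons; S⁺ still has 5 valence electrons; Li⁺ is the bare [He] core; O⁺ still has 5 valence electrons.
Core electrons are held far more tightly than valence electrons, so Li tops the IE_2 order.
Valence configurations: P⁺ [Ne]3s²3p², S⁺ [Ne]3s²3p³, O⁺ [He]2s²2p³.
The numbers (kJ/mol): P 1907, S 2252, Li 7298, O 3388.
Hence IE_2: P < S < O < Li.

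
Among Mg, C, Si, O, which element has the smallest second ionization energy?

After 1 electron has been removed, what remains? Mg⁺ still has 1 valence electron; C⁺ still has 3 valence electrons; Si⁺ still has 3 valence electrons; O⁺ still has 5 valence electrons.
All are still removing valence electrons, so compare the +1 ions as you would atoms: IE_2 generally rises across a period (higher Z_eff) and falls down a group (larger shell), subject to the usual subshell exceptions.
Valence configurations: Mg⁺ [Ne]3s¹, C⁺ [He]2s²2p¹, Si⁺ [Ne]3s²3p¹, O⁺ [He]2s²2p³.
The numbers (kJ/mol): Mg 1451, C 2353, Si 1577, O 3388.
Overall IE_2 order: Mg < Si < C < O.

Mg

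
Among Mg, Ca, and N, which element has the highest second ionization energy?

N

Consider each +1 ion: Mg⁺ still has 1 valence electron; Ca⁺ still has 1 valence electron; N⁺ still has 4 valence electrons.
All are still removing valence electrons, so compare the +1 ions as you would atoms: IE_2 generally rises across a period (higher Z_eff) and falls down a group (larger shell), subject to the usual subshell exceptions.
Valence configurations: Mg⁺ [Ne]3s¹, Ca⁺ [Ar]4s¹, N⁺ [He]2s²2p².
Approximate IE_2 values (kJ/mol): Mg 1451, Ca 1145, N 2856.
Putting it together, IE_2: Ca < Mg < N.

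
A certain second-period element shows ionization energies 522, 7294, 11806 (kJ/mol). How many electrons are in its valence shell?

1

Look for the largest jump between consecutive ionization energies: IE2/IE1 ≈ 14.0, far larger than any earlier ratio.
That jump marks the point where a core electron is being removed. So the atom has 1 valence electron.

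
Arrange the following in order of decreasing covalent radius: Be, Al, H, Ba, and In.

Ba > In > Al > Be > H

H is in period 1, group 1; Be is in period 2, group 2; Al is in period 3, group 13; In is in period 5, group 13; Ba is in period 6, group 2.
Moving right in a period, electrons are added to the same shell under a stronger nuclear pull, so atoms get smaller; moving down, a new shell is opened and atoms get larger.
These span different periods and groups, so the two trends combine.
Be > H: period and group pull opposite ways; the down-group shift dominates (102 vs 32 pm).
Al > Be: the two effects oppose for this pair; the down-group effect wins (126 vs 102 pm).
In > Al: they share group 13; the group trend gives In the larger value.
Ba > In: both effects reinforce here, so Ba is clearly the larger of the two.
For reference (pm): H 32, Be 102, Al 126, In 142, Ba 196.
So from largest to smallest: Ba > In > Al > Be > H.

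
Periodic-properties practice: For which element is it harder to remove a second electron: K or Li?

IE_2 is the cost of taking one more electron from the +1 cation: K⁺ is the bare [Ar] core; Li⁺ is the bare [He] core.
All of these are removing an electron from a noble-gas core or deeper; the smaller core (lower principal quantum number) is held far more tightly, and within a period the higher nuclear charge binds the same core more tightly.
Approximate IE_2 values (kJ/mol): K 3052, Li 7298.
Hence IE_2: K < Li.

Li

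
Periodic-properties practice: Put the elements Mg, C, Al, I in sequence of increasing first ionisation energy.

C is in period 2, group 14; Mg is in period 3, group 2; Al is in period 3, group 13; I is in period 5, group 17.
Across a period the outer electron is held more tightly (higher IE₁); down a group it sits in a higher shell, more shielded, and comes off more easily.
Neither a single period nor a single group — weigh both effects.
Mg > Al: this pair runs against the simple trend — see the exception note.
I > Mg: the two effects oppose for this pair; the across-period effect wins (1008 vs 738 kJ/mol).
C > I: the two effects oppose for this pair; the down-group effect wins (1086 vs 1008 kJ/mol).
Note the exception: Mg has a higher first ionization energy than Al, contrary to the simple trend — Al's single 3p electron is easier to remove than one from Mg's filled 3s².
Tabulated first ionization energy (kJ/mol): C 1086, Mg 738, Al 578, I 1008.
So from lowest to highest: Al < Mg < I < C.

Al, Mg, I, C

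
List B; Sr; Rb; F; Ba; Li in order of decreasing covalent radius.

Li is in period 2, group 1; B is in period 2, group 13; F is in period 2, group 17; Rb is in period 5, group 1; Sr is in period 5, group 2; Ba is in period 6, group 2.
Across a period the added protons contract the valence shell; down a group each new principal shell makes the atom larger.
Neither a single period nor a single group — weigh both effects.
B > F: B lies to the left of F in period 2, so the across-period effect alone puts B larger.
Li > B: both are in period 2; the period trend gives Li the larger value.
Sr > Li: the two effects oppose for this pair; the down-group effect wins (185 vs 133 pm).
Ba > Sr: Ba sits below Sr in group 2, so the down-group effect alone puts Ba larger.
Rb > Ba: period and group pull opposite ways; the across-period shift dominates (210 vs 196 pm).
For reference (pm): Li 133, B 85, F 64, Rb 210, Sr 185, Ba 196.
So from largest to smallest: Rb > Ba > Sr > Li > B > F.

Rb, Ba, Sr, Li, B, F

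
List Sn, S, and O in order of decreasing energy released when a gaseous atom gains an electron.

S > O > Sn

EA tends to increase across a period and decrease down a group, though the pattern is less regular than for IE or radius.
These span different periods and groups, so the two trends combine.
O > Sn: relative to Sn, both the across-period and down-group shifts push O's electron affinity up.
S > O: this pair runs against the simple trend — see the exception note.
Note the exception: S has a higher electron affinity than O, contrary to the simple trend — the compact 2p subshell of O repels the added electron more than S's larger 3p does.
Tabulated electron affinity (kJ/mol): O 141, S 200, Sn 107.
So from highest to lowest: S > O > Sn.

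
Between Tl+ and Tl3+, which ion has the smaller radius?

Both ions have Z = 81 protons, but Tl3+ has lost more electrons, so its remaining electrons feel a larger effective nuclear charge per electron and are pulled in more tightly.
Higher positive charge → smaller ion, so Tl+ > Tl3+.

Tl3+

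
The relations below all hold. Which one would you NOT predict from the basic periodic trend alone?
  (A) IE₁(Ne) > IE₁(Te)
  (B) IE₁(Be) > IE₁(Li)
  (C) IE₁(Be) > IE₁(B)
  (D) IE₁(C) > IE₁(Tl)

(C)

The general trend: first ionization energy increases across a period and decreases down a group.
(A) Ne (period 2, group 18) vs Te (period 5, group 16): the stated order agrees with the simple trend.
(B) Be (period 2, group 2) vs Li (period 2, group 1): the stated order agrees with the simple trend.
(C) Be (period 2, group 2) vs B (period 2, group 13): the stated order contradicts the simple trend.
(D) C (period 2, group 14) vs Tl (period 6, group 13): the stated order agrees with the simple trend.
The exception is (C): removing B's lone 2p electron is easier than breaking Be's filled 2s².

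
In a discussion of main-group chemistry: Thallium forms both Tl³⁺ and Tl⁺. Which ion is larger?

Both ions have Z = 81 protons, but Tl³⁺ has lost more electrons, so its remaining electrons feel a larger effective nuclear charge per electron and are pulled in more tightly.
Higher positive charge → smaller ion, so Tl⁺ > Tl³⁺.

Tl⁺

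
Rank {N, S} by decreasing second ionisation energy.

After 1 electron has been removed, what remains? N⁺ still has 4 valence electrons; S⁺ still has 5 valence electrons.
All are still removing valence electrons, so compare the +1 ions as you would atoms: IE_2 generally rises across a period (higher Z_eff) and falls down a group (larger shell), subject to the usual subshell exceptions.
Valence configurations: N⁺ [He]2s²2p², S⁺ [Ne]3s²3p³.
Tabulated IE_2 (kJ/mol): N 2856, S 2252.
Hence IE_2: S < N.

N, S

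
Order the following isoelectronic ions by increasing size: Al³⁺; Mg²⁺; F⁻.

Al³⁺ < Mg²⁺ < F⁻

All of these have 10 electrons, so size is governed by nuclear charge alone: the more protons, the stronger the pull on the same electron cloud, and the smaller the ion.
Nuclear charges: Al³⁺ (Z=13), Mg²⁺ (Z=12), F⁻ (Z=9).
Smallest to largest: Al³⁺ < Mg²⁺ < F⁻.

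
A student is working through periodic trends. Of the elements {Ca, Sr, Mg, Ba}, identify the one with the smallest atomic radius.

Mg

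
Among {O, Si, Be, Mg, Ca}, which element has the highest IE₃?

Be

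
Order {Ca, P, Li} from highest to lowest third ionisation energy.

Li > Ca > P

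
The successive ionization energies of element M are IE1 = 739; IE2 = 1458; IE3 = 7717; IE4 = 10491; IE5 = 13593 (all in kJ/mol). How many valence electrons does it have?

2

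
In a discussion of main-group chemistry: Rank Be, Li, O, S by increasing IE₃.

S < O < Li < Be

After 2 electrons have been removed, what remains? Be²⁺ is the bare [He] core; Li²⁺ is already 1 electron into the core; O²⁺ still has 4 valence electrons; S²⁺ still has 4 valence electrons.
Core electrons are held far more tightly than valence electrons, so Li and Be top the IE_3 order.
Valence configurations: O²⁺ [He]2s²2p², S²⁺ [Ne]3s²3p².
Tabulated IE_3 (kJ/mol): Be 14849, Li 11815, O 5300, S 3357.
Hence IE_3: S < O < Li < Be.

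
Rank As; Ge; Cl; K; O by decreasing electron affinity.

Cl > O > Ge > As > K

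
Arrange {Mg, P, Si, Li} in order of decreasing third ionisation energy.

Li, Mg, Si, P

Consider each +2 ion: Mg²⁺ is the bare [Ne] core; P²⁺ still has 3 valence electrons; Si²⁺ still has 2 valence electrons; Li²⁺ is already 1 electron into the core.
Core electrons are held far more tightly than valence electrons, so Mg and Li top the IE_3 order.
Valence configurations: P²⁺ [Ne]3s²3p¹, Si²⁺ [Ne]3s².
P²⁺ loses a lone 3p electron whereas Si²⁺ must break into a filled 3s² pair, so IE_3(Si) > IE_3(P) even though P has the higher nuclear charge.
The numbers (kJ/mol): Mg 7733, P 2914, Si 3232, Li 11815.
Putting it together, IE_3: P < Si < Mg < Li.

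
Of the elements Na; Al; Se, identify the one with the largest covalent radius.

Na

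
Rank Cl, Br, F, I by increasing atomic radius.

F, Cl, Br, I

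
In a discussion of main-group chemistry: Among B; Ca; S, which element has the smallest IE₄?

S

IE_4 is the cost of taking one more electron from the +3 cation: B³⁺ is the bare [He] core; Ca³⁺ is already 1 electron into the core; S³⁺ still has 3 valence electrons.
Core electrons are held far more tightly than valence electrons, so Ca and B top the IE_4 order.
Tabulated IE_4 (kJ/mol): B 25026, Ca 6491, S 4556.
Overall IE_4 order: S < Ca < B.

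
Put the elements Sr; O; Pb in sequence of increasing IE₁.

Sr < Pb < O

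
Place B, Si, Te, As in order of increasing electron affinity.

B is in period 2, group 13; Si is in period 3, group 14; As is in period 4, group 15; Te is in period 5, group 16.
Adding an electron releases more energy for atoms nearer the top right (short of the noble gases).
These sit on a diagonal, where the across-period and down-group effects partly cancel.
As > B: period and group pull opposite ways; the across-period shift dominates (78 vs 27 kJ/mol).
Si > As: the two effects oppose for this pair; the down-group effect wins (134 vs 78 kJ/mol).
Te > Si: the two effects oppose for this pair; the across-period effect wins (190 vs 134 kJ/mol).
Approximate values (kJ/mol): B 27, Si 134, As 78, Te 190.
So from lowest to highest: B < As < Si < Te.

B, As, Si, Te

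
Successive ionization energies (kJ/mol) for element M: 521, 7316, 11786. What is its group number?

Group 1

Look for the largest jump between consecutive ionization energies: IE2/IE1 ≈ 14.0, far larger than any earlier ratio.
That jump marks the point where a core electron is being removed. So the atom has 1 valence electron.
A main-group element with 1 valence electron is in group 1.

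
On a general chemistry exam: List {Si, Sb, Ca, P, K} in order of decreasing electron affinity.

Si > Sb > P > K > Ca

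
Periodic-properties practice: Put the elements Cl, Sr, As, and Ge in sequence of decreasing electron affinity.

Cl is in period 3, group 17; Ge is in period 4, group 14; As is in period 4, group 15; Sr is in period 5, group 2.
EA tends to increase across a period and decrease down a group, though the pattern is less regular than for IE or radius.
Here both period and group differ, so the two effects have to be weighed against each other.
As > Sr: both effects reinforce here, so As is clearly the higher of the two.
Ge > As: this pair runs against the simple trend — see the exception note.
Cl > Ge: relative to Ge, both the across-period and down-group shifts push Cl's electron affinity up.
Note the exception: Ge has a higher electron affinity than As, contrary to the simple trend — adding an electron to As's half-filled 4p³ is unfavourable, so Ge (4p²) has the more exothermic EA.
For reference (kJ/mol): Cl 349, Ge 119, As 78, Sr 5.
So from highest to lowest: Cl > Ge > As > Sr.

Cl, Ge, As, Sr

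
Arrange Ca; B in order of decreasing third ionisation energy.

IE_3 is the cost of taking one more electron from the +2 cation: Ca²⁺ is the bare [Ar] core; B²⁺ still has 1 valence electron.
Core electrons are held far more tightly than valence electrons, so Ca tops the IE_3 order.
The numbers (kJ/mol): Ca 4912, B 3660.
Hence IE_3: B < Ca.

Ca > B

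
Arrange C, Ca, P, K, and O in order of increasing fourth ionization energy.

P < K < C < Ca < O

After 3 electrons have been removed, what remains? C³⁺ still has 1 valence electron; Ca³⁺ is already 1 electron into the core; P³⁺ still has 2 valence electrons; K³⁺ is already 2 electrons into the core; O³⁺ still has 3 valence electrons.
Usually core removal costs more than valence removal, but here the competition is close: a tightly held n=2 valence electron can cost more to remove than an n=3 core electron, so the actual values have to decide it.
Valence configurations: C³⁺ [He]2s¹, P³⁺ [Ne]3s², O³⁺ [He]2s²2p¹.
Approximate IE_4 values (kJ/mol): C 6223, Ca 6491, P 4964, K 5877, O 7469.
Putting it together, IE_4: P < K < C < Ca < O.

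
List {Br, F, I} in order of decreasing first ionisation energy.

F > Br > I

Removing the outermost electron gets harder across a period and easier down a group.
All are in group 17, so first ionization energy increases up the group.
So from highest to lowest: F > Br > I.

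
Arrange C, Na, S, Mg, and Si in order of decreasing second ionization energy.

Na > C > S > Si > Mg

Consider each +1 ion: C⁺ still has 3 valence electrons; Na⁺ is the bare [Ne] core; S⁺ still has 5 valence electrons; Mg⁺ still has 1 valence electron; Si⁺ still has 3 valence electrons.
Breaking into a closed-shell core is much more expensive than removing a leftover valence electron — Na has the largest IE_2 here.
Valence configurations: C⁺ [He]2s²2p¹, S⁺ [Ne]3s²3p³, Mg⁺ [Ne]3s¹, Si⁺ [Ne]3s²3p¹.
The numbers (kJ/mol): C 2353, Na 4562, S 2252, Mg 1451, Si 1577.
Putting it together, IE_2: Mg < Si < S < C < Na.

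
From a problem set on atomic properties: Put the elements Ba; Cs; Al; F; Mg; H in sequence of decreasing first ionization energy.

Removing the outermost electron gets harder across a period and easier down a group.
These span different periods and groups, so the two trends combine.
Ba > Cs: both are in period 6; the period trend gives Ba the larger value.
Al > Ba: both effects reinforce here, so Al is clearly the higher of the two.
Mg > Al: this pair runs against the simple trend — see the exception note.
H > Mg: the two effects oppose for this pair; the down-group effect wins (1312 vs 738 kJ/mol).
F > H: period and group pull opposite ways; the across-period shift dominates (1681 vs 1312 kJ/mol).
Note the exception: Mg has a higher first ionization energy than Al, contrary to the simple trend — Al's single 3p electron is easier to remove than one from Mg's filled 3s².
For reference (kJ/mol): H 1312, F 1681, Mg 738, Al 578, Cs 376, Ba 503.
So from highest to lowest: F > H > Mg > Al > Ba > Cs.

F > H > Mg > Al > Ba > Cs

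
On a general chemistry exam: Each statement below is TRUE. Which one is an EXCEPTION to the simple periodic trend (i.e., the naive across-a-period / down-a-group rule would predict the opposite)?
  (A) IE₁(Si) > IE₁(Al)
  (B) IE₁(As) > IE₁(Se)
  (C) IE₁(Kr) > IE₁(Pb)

The general trend: IE₁ increases across a period and decreases down a group.
(A) Si (period 3, group 14) vs Al (period 3, group 13): the stated order agrees with the simple trend.
(B) As (period 4, group 15) vs Se (period 4, group 16): the stated order contradicts the simple trend.
(C) Kr (period 4, group 18) vs Pb (period 6, group 14): the stated order agrees with the simple trend.
The exception is (B): Se (4p⁴) ionizes more easily than half-filled As (4p³).

(B)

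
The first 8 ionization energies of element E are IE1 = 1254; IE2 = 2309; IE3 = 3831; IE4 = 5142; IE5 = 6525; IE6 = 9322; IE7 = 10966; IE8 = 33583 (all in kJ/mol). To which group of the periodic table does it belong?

Group 17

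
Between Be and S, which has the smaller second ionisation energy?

IE_2 is the cost of taking one more electron from the +1 cation: Be⁺ still has 1 valence electron; S⁺ still has 5 valence electrons.
All are still removing valence electrons, so compare the +1 ions as you would atoms: IE_2 generally rises across a period (higher Z_eff) and falls down a group (larger shell), subject to the usual subshell exceptions.
Valence configurations: Be⁺ [He]2s¹, S⁺ [Ne]3s²3p³.
The numbers (kJ/mol): Be 1757, S 2252.
Putting it together, IE_2: Be < S.

Be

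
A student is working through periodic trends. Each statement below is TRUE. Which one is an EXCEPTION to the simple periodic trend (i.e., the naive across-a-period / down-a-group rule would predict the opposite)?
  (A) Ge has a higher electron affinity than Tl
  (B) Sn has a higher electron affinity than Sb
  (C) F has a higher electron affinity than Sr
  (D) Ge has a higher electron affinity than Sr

The general trend: electron affinity increases across a period and decreases down a group.
(A) Ge (period 4, group 14) vs Tl (period 6, group 13): the stated order agrees with the simple trend.
(B) Sn (period 5, group 14) vs Sb (period 5, group 15): the stated order contradicts the simple trend.
(C) F (period 2, group 17) vs Sr (period 5, group 2): the stated order agrees with the simple trend.
(D) Ge (period 4, group 14) vs Sr (period 5, group 2): the stated order agrees with the simple trend.
The exception is (B): adding an electron to Sb's half-filled 5p³ is unfavourable, so Sn has the more exothermic EA.

(B)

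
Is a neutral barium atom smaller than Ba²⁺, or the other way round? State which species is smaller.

Ba²⁺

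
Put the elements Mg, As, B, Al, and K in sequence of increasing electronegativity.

K < Mg < Al < B < As

EN rises left→right (higher Z_eff, smaller atoms) and falls top→bottom (larger, more shielded atoms).
Neither a single period nor a single group — weigh both effects.
Mg > K: relative to K, both the across-period and down-group shifts push Mg's electronegativity up.
Al > Mg: both are in period 3; the period trend gives Al the larger value.
B > Al: B sits above Al in group 13, so the down-group effect alone puts B higher.
As > B: period and group pull opposite ways; the across-period shift dominates (2.18 vs 2.04).
Approximate values (Pauling): B 2.04, Mg 1.31, Al 1.61, K 0.82, As 2.18.
So from lowest to highest: K < Mg < Al < B < As.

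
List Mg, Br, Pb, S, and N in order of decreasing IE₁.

N > Br > S > Mg > Pb

N is in period 2, group 15; Mg is in period 3, group 2; S is in period 3, group 16; Br is in period 4, group 17; Pb is in period 6, group 14.
Across a period the outer electron is held more tightly (higher IE₁); down a group it sits in a higher shell, more shielded, and comes off more easily.
These span different periods and groups, so the two trends combine.
Mg > Pb: period and group pull opposite ways; the down-group shift dominates (738 vs 716 kJ/mol).
S > Mg: both are in period 3; the period trend gives S the larger value.
Br > S: the two effects oppose for this pair; the across-period effect wins (1140 vs 1000 kJ/mol).
N > Br: the two effects oppose for this pair; the down-group effect wins (1402 vs 1140 kJ/mol).
Approximate values (kJ/mol): N 1402, Mg 738, S 1000, Br 1140, Pb 716.
So from highest to lowest: N > Br > S > Mg > Pb.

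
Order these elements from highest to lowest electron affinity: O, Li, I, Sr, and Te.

I > Te > O > Li > Sr

Li is in period 2, group 1; O is in period 2, group 16; Sr is in period 5, group 2; Te is in period 5, group 16; I is in period 5, group 17.
Adding an electron releases more energy for atoms nearer the top right (short of the noble gases).
Neither a single period nor a single group — weigh both effects.
Li > Sr: period and group pull opposite ways; the down-group shift dominates (60 vs 5 kJ/mol).
O > Li: both are in period 2; the period trend gives O the larger value.
Te > O: this pair runs against the simple trend — see the exception note.
I > Te: both are in period 5; the period trend gives I the larger value.
Note the exception: Te has a higher electron affinity than O, contrary to the simple trend — O's compact 2p subshell gives strong electron–electron repulsion on the added electron.
Approximate values (kJ/mol): Li 60, O 141, Sr 5, Te 190, I 295.
So from highest to lowest: I > Te > O > Li > Sr.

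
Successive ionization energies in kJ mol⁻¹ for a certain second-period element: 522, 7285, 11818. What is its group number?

Group 1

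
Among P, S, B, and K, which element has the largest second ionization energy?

The second ionization energy removes an electron from the +1 ion. For each element: P⁺ still has 4 valence electrons; S⁺ still has 5 valence electrons; B⁺ still has 2 valence electrons; K⁺ is the bare [Ar] core.
Breaking into a closed-shell core is much more expensive than removing a leftover valence electron — K has the largest IE_2 here.
Valence configurations: P⁺ [Ne]3s²3p², S⁺ [Ne]3s²3p³, B⁺ [He]2s².
The numbers (kJ/mol): P 1907, S 2252, B 2427, K 3052.
Overall IE_2 order: P < S < B < K.

K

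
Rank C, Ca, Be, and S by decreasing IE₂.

C > S > Be > Ca

After 1 electron has been removed, what remains? C⁺ still has 3 valence electrons; Ca⁺ still has 1 valence electron; Be⁺ still has 1 valence electron; S⁺ still has 5 valence electrons.
All are still removing valence electrons, so compare the +1 ions as you would atoms: IE_2 generally rises across a period (higher Z_eff) and falls down a group (larger shell), subject to the usual subshell exceptions.
Valence configurations: C⁺ [He]2s²2p¹, Ca⁺ [Ar]4s¹, Be⁺ [He]2s¹, S⁺ [Ne]3s²3p³.
The numbers (kJ/mol): C 2353, Ca 1145, Be 1757, S 2252.
Putting it together, IE_2: Ca < Be < S < C.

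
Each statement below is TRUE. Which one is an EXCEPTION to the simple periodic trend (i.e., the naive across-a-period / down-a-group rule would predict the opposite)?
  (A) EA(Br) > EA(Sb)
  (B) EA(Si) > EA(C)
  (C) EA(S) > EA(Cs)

(B)

The general trend: electron affinity increases across a period and decreases down a group.
(A) Br (period 4, group 17) vs Sb (period 5, group 15): the stated order agrees with the simple trend.
(B) Si (period 3, group 14) vs C (period 2, group 14): the stated order contradicts the simple trend.
(C) S (period 3, group 16) vs Cs (period 6, group 1): the stated order agrees with the simple trend.
The exception is (B): Si's larger, more diffuse 3p orbitals accept an added electron slightly more readily than C's compact 2p.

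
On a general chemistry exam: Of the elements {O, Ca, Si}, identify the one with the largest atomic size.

O is in period 2, group 16; Si is in period 3, group 14; Ca is in period 4, group 2.
Across a period the added protons contract the valence shell; down a group each new principal shell makes the atom larger.
Here both period and group differ, so the two effects have to be weighed against each other.
Si > O: relative to O, both the across-period and down-group shifts push Si's atomic radius up.
Ca > Si: both effects reinforce here, so Ca is clearly the larger of the two.
For reference (pm): O 63, Si 116, Ca 171.
The largest atomic size among these belongs to Ca.

Ca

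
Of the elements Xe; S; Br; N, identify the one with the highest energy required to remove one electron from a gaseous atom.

N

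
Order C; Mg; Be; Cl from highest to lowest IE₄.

Be > Mg > C > Cl

After 3 electrons have been removed, what remains? C³⁺ still has 1 valence electron; Mg³⁺ is already 1 electron into the core; Be³⁺ is already 1 electron into the core; Cl³⁺ still has 4 valence electrons.
Breaking into a closed-shell core is much more expensive than removing a leftover valence electron — Mg and Be have the largest IE_4 here.
Valence configurations: C³⁺ [He]2s¹, Cl³⁺ [Ne]3s²3p².
The numbers (kJ/mol): C 6223, Mg 10543, Be 21007, Cl 5159.
So the fourth ionization energies run Cl < C < Mg < Be.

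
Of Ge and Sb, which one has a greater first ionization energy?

Sb

Ge is in period 4, group 14; Sb is in period 5, group 15.
IE₁ increases left→right with effective nuclear charge and decreases top→bottom as the valence shell moves farther out.
These sit on a diagonal, where the across-period and down-group effects partly cancel.
Sb > Ge: period and group pull opposite ways; the across-period shift dominates (831 vs 762 kJ/mol).
Approximate values (kJ/mol): Ge 762, Sb 831.
So Sb has the greater first ionization energy (Sb > Ge).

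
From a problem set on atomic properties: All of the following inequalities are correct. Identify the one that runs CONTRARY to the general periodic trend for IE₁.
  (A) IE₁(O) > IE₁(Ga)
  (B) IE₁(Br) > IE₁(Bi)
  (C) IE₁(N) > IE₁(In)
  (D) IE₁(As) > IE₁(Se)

The general trend: IE₁ increases across a period and decreases down a group.
(A) O (period 2, group 16) vs Ga (period 4, group 13): the stated order agrees with the simple trend.
(B) Br (period 4, group 17) vs Bi (period 6, group 15): the stated order agrees with the simple trend.
(C) N (period 2, group 15) vs In (period 5, group 13): the stated order agrees with the simple trend.
(D) As (period 4, group 15) vs Se (period 4, group 16): the stated order contradicts the simple trend.
The exception is (D): Se (4p⁴) ionizes more easily than half-filled As (4p³).

(D)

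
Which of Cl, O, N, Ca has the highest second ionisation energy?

O

After 1 electron has been removed, what remains? Cl⁺ still has 6 valence electrons; O⁺ still has 5 valence electrons; N⁺ still has 4 valence electrons; Ca⁺ still has 1 valence electron.
All are still removing valence electrons, so compare the +1 ions as you would atoms: IE_2 generally rises across a period (higher Z_eff) and falls down a group (larger shell), subject to the usual subshell exceptions.
Valence configurations: Cl⁺ [Ne]3s²3p⁴, O⁺ [He]2s²2p³, N⁺ [He]2s²2p², Ca⁺ [Ar]4s¹.
The numbers (kJ/mol): Cl 2298, O 3388, N 2856, Ca 1145.
So the second ionization energies run Ca < Cl < N < O.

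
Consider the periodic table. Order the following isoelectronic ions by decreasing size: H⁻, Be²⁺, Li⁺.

All of these have 2 electrons, so size is governed by nuclear charge alone: the more protons, the stronger the pull on the same electron cloud, and the smaller the ion.
Nuclear charges: Be²⁺ (Z=4), Li⁺ (Z=3), H⁻ (Z=1).
Largest to smallest: H⁻ > Li⁺ > Be²⁺.

H⁻ > Li⁺ > Be²⁺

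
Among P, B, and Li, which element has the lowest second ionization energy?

After 1 electron has been removed, what remains? P⁺ still has 4 valence electrons; B⁺ still has 2 valence electrons; Li⁺ is the bare [He] core.
Pulling an electron out of a noble-gas core costs far more than removing a remaining valence electron, so Li sits at the high end of IE_2.
Valence configurations: P⁺ [Ne]3s²3p², B⁺ [He]2s².
Tabulated IE_2 (kJ/mol): P 1907, B 2427, Li 7298.
Putting it together, IE_2: P < B < Li.

P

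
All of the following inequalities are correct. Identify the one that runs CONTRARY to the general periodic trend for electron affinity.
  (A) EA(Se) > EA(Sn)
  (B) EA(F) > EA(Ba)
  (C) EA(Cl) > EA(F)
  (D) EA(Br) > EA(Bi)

The general trend: electron affinity increases across a period and decreases down a group.
(A) Se (period 4, group 16) vs Sn (period 5, group 14): the stated order agrees with the simple trend.
(B) F (period 2, group 17) vs Ba (period 6, group 2): the stated order agrees with the simple trend.
(C) Cl (period 3, group 17) vs F (period 2, group 17): the stated order contradicts the simple trend.
(D) Br (period 4, group 17) vs Bi (period 6, group 15): the stated order agrees with the simple trend.
The exception is (C): F's small 2p subshell makes the incoming electron feel strong e⁻–e⁻ repulsion, so Cl actually releases more energy on gaining an electron.

(C)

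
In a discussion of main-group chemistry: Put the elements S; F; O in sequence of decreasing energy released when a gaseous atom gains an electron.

O is in period 2, group 16; F is in period 2, group 17; S is in period 3, group 16.
Electron affinity generally becomes more exothermic across a period toward the halogens and less exothermic down a group.
Neither a single period nor a single group — weigh both effects.
S > O: this pair runs against the simple trend — see the exception note.
F > S: relative to S, both the across-period and down-group shifts push F's electron affinity up.
Note the exception: S has a higher electron affinity than O, contrary to the simple trend — the compact 2p subshell of O repels the added electron more than S's larger 3p does.
Tabulated electron affinity (kJ/mol): O 141, F 328, S 200.
So from highest to lowest: F > S > O.

F > S > O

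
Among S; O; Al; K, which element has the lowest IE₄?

Consider each +3 ion: S³⁺ still has 3 valence electrons; O³⁺ still has 3 valence electrons; Al³⁺ is the bare [Ne] core; K³⁺ is already 2 electrons into the core.
Usually core removal costs more than valence removal, but here the competition is close: a tightly held n=2 valence electron can cost more to remove than an n=3 core electron, so the actual values have to decide it.
Valence configurations: S³⁺ [Ne]3s²3p¹, O³⁺ [He]2s²2p¹.
Tabulated IE_4 (kJ/mol): S 4556, O 7469, Al 11577, K 5877.
Putting it together, IE_4: S < K < O < Al.

S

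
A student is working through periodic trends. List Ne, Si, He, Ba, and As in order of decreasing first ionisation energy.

He, Ne, As, Si, Ba

He is in period 1, group 18; Ne is in period 2, group 18; Si is in period 3, group 14; As is in period 4, group 15; Ba is in period 6, group 2.
Across a period the outer electron is held more tightly (higher IE₁); down a group it sits in a higher shell, more shielded, and comes off more easily.
Neither a single period nor a single group — weigh both effects.
Si > Ba: relative to Ba, both the across-period and down-group shifts push Si's first ionization energy up.
As > Si: period and group pull opposite ways; the across-period shift dominates (947 vs 786 kJ/mol).
Ne > As: both effects reinforce here, so Ne is clearly the higher of the two.
He > Ne: He sits above Ne in group 18, so the down-group effect alone puts He higher.
Approximate values (kJ/mol): He 2372, Ne 2081, Si 786, As 947, Ba 503.
So from highest to lowest: He > Ne > As > Si > Ba.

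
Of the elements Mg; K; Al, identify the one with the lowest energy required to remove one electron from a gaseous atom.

K

Mg is in period 3, group 2; Al is in period 3, group 13; K is in period 4, group 1.
Across a period the outer electron is held more tightly (higher IE₁); down a group it sits in a higher shell, more shielded, and comes off more easily.
Neither a single period nor a single group — weigh both effects.
Al > K: relative to K, both the across-period and down-group shifts push Al's first ionization energy up.
Mg > Al: this pair runs against the simple trend — see the exception note.
Note the exception: Mg has a higher first ionization energy than Al, contrary to the simple trend — Al's single 3p electron is easier to remove than one from Mg's filled 3s².
Tabulated first ionization energy (kJ/mol): Mg 738, Al 578, K 419.
The lowest energy required to remove one electron from a gaseous atom among these belongs to K.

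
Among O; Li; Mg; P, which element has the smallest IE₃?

P

Consider each +2 ion: O²⁺ still has 4 valence electrons; Li²⁺ is already 1 electron into the core; Mg²⁺ is the bare [Ne] core; P²⁺ still has 3 valence electrons.
Pulling an electron out of a noble-gas core costs far more than removing a remaining valence electron, so Mg and Li sit at the high end of IE_3.
Valence configurations: O²⁺ [He]2s²2p², P²⁺ [Ne]3s²3p¹.
The numbers (kJ/mol): O 5300, Li 11815, Mg 7733, P 2914.
Overall IE_3 order: P < O < Mg < Li.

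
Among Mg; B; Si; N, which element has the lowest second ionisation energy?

Mg

Consider each +1 ion: Mg⁺ still has 1 valence electron; B⁺ still has 2 valence electrons; Si⁺ still has 3 valence electrons; N⁺ still has 4 valence electrons.
All are still removing valence electrons, so compare the +1 ions as you would atoms: IE_2 generally rises across a period (higher Z_eff) and falls down a group (larger shell), subject to the usual subshell exceptions.
Valence configurations: Mg⁺ [Ne]3s¹, B⁺ [He]2s², Si⁺ [Ne]3s²3p¹, N⁺ [He]2s²2p².
Tabulated IE_2 (kJ/mol): Mg 1451, B 2427, Si 1577, N 2856.
Hence IE_2: Mg < Si < B < N.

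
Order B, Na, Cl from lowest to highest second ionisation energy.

Cl < B < Na

IE_2 is the cost of taking one more electron from the +1 cation: B⁺ still has 2 valence electrons; Na⁺ is the bare [Ne] core; Cl⁺ still has 6 valence electrons.
Pulling an electron out of a noble-gas core costs far more than removing a remaining valence electron, so Na sits at the high end of IE_2.
Valence configurations: B⁺ [He]2s², Cl⁺ [Ne]3s²3p⁴.
The numbers (kJ/mol): B 2427, Na 4562, Cl 2298.
Putting it together, IE_2: Cl < B < Na.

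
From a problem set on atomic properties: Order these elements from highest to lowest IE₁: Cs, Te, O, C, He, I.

He is in period 1, group 18; C is in period 2, group 14; O is in period 2, group 16; Te is in period 5, group 16; I is in period 5, group 17; Cs is in period 6, group 1.
Across a period the outer electron is held more tightly (higher IE₁); down a group it sits in a higher shell, more shielded, and comes off more easily.
Neither a single period nor a single group — weigh both effects.
Te > Cs: both effects reinforce here, so Te is clearly the higher of the two.
I > Te: both are in period 5; the period trend gives I the larger value.
C > I: period and group pull opposite ways; the down-group shift dominates (1086 vs 1008 kJ/mol).
O > C: O lies to the right of C in period 2, so the across-period effect alone puts O higher.
He > O: relative to O, both the across-period and down-group shifts push He's first ionization energy up.
For reference (kJ/mol): He 2372, C 1086, O 1314, Te 869, I 1008, Cs 376.
So from highest to lowest: He > O > C > I > Te > Cs.

He, O, C, I, Te, Cs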